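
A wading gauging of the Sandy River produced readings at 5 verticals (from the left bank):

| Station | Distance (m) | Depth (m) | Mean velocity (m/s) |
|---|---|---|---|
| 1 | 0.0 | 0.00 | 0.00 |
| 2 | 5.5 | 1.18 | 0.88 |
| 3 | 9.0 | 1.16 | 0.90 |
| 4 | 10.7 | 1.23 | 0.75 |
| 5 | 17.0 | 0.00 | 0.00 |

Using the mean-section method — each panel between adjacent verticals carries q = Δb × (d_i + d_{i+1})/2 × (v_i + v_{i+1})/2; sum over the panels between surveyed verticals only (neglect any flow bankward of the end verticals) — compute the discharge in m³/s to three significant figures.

8.20 m³/s

Panel 1-2: Δb = 5.5 m, d̄ = (0.00+1.18)/2 = 0.59, v̄ = (0.00+0.88)/2 = 0.44 → q = 5.5×0.59×0.44 = 1.428 m³/s
Panel 2-3: Δb = 3.5 m, d̄ = (1.18+1.16)/2 = 1.17, v̄ = (0.88+0.90)/2 = 0.89 → q = 3.5×1.17×0.89 = 3.645 m³/s
Panel 3-4: Δb = 1.7 m, d̄ = (1.16+1.23)/2 = 1.195, v̄ = (0.90+0.75)/2 = 0.825 → q = 1.7×1.195×0.825 = 1.676 m³/s
Panel 4-5: Δb = 6.3 m, d̄ = (1.23+0.00)/2 = 0.615, v̄ = (0.75+0.00)/2 = 0.375 → q = 6.3×0.615×0.375 = 1.453 m³/s
Q = Σ q = 8.201 m³/s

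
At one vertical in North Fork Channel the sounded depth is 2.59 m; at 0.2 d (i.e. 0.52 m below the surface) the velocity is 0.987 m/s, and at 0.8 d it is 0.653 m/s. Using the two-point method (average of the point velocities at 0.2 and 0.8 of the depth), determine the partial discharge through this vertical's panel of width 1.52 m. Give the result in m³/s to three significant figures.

3.23 m³/s

v̄ = (0.987 + 0.653) / 2 = 0.8200 m/s
q = v̄ × d × w = 0.8200 × 2.59 × 1.52 = 3.228 m³/s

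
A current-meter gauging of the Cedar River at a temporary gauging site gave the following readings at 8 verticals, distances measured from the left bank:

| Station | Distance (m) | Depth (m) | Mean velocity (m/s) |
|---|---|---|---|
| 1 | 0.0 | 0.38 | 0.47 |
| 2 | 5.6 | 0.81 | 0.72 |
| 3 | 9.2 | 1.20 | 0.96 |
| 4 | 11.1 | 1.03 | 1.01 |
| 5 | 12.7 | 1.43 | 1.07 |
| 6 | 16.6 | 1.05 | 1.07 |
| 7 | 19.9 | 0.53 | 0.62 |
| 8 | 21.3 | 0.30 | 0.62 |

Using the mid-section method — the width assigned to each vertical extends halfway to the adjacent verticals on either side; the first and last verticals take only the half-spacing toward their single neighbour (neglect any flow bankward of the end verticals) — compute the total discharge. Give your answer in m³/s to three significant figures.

17.3 m³/s

w_1 = (5.6 − 0.0)/2 = 2.8 m; q_1 = 0.47 × 0.38 × 2.8 = 0.5001 m³/s
w_2 = (9.2 − 0.0)/2 = 4.6 m; q_2 = 0.72 × 0.81 × 4.6 = 2.683 m³/s
w_3 = (11.1 − 5.6)/2 = 2.75 m; q_3 = 0.96 × 1.20 × 2.75 = 3.168 m³/s
w_4 = (12.7 − 9.2)/2 = 1.75 m; q_4 = 1.01 × 1.03 × 1.75 = 1.821 m³/s
w_5 = (16.6 − 11.1)/2 = 2.75 m; q_5 = 1.07 × 1.43 × 2.75 = 4.208 m³/s
w_6 = (19.9 − 12.7)/2 = 3.6 m; q_6 = 1.07 × 1.05 × 3.6 = 4.045 m³/s
w_7 = (21.3 − 16.6)/2 = 2.35 m; q_7 = 0.62 × 0.53 × 2.35 = 0.7722 m³/s
w_8 = (21.3 − 19.9)/2 = 0.7 m; q_8 = 0.62 × 0.30 × 0.7 = 0.1302 m³/s
Q = Σ qᵢ = 17.33 m³/s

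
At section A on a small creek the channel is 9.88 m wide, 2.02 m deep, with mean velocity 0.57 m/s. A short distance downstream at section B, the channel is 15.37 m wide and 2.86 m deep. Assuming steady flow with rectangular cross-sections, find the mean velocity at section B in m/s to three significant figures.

Q = A₁V₁ = (9.88×2.02) × 0.57 = 11.38 m³/s
A₂ = 15.37 × 2.86 = 43.96 m²
V₂ = Q/A₂ = 11.38/43.96 = 0.2588 m/s

0.259 m/s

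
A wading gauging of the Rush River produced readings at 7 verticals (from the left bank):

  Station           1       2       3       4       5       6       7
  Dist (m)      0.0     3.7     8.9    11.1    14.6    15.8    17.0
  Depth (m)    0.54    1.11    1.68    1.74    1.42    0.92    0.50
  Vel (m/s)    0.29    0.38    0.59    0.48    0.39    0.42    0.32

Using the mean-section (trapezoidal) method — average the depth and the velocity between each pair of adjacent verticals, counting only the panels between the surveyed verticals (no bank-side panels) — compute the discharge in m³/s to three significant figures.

Panel 1-2: Δb = 3.7 m, d̄ = (0.54+1.11)/2 = 0.825, v̄ = (0.29+0.38)/2 = 0.335 → q = 3.7×0.825×0.335 = 1.023 m³/s
Panel 2-3: Δb = 5.2 m, d̄ = (1.11+1.68)/2 = 1.395, v̄ = (0.38+0.59)/2 = 0.485 → q = 5.2×1.395×0.485 = 3.518 m³/s
Panel 3-4: Δb = 2.2 m, d̄ = (1.68+1.74)/2 = 1.71, v̄ = (0.59+0.48)/2 = 0.535 → q = 2.2×1.71×0.535 = 2.013 m³/s
Panel 4-5: Δb = 3.5 m, d̄ = (1.74+1.42)/2 = 1.58, v̄ = (0.48+0.39)/2 = 0.435 → q = 3.5×1.58×0.435 = 2.406 m³/s
Panel 5-6: Δb = 1.2 m, d̄ = (1.42+0.92)/2 = 1.17, v̄ = (0.39+0.42)/2 = 0.405 → q = 1.2×1.17×0.405 = 0.5686 m³/s
Panel 6-7: Δb = 1.2 m, d̄ = (0.92+0.50)/2 = 0.71, v̄ = (0.42+0.32)/2 = 0.37 → q = 1.2×0.71×0.37 = 0.3152 m³/s
Q = Σ q = 9.843 m³/s

9.84 m³/s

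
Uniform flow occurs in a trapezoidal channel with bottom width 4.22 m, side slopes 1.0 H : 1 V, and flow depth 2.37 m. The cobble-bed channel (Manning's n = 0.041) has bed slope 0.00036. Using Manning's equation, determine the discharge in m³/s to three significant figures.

A = (b + z·y)·y = (4.22 + 1.0×2.37)×2.37 = 15.62 m²
P = b + 2y√(1+z²) = 4.22 + 2×2.37×√(1+1.0²) = 10.92 m
R = A/P = 15.62/10.92 = 1.430 m
Q = (1/n)·A·R^(2/3)·S^(1/2) = (1/0.041) × 15.62 × 1.430^(2/3) × 0.00036^(1/2) = 9.173 m³/s

9.17 m³/s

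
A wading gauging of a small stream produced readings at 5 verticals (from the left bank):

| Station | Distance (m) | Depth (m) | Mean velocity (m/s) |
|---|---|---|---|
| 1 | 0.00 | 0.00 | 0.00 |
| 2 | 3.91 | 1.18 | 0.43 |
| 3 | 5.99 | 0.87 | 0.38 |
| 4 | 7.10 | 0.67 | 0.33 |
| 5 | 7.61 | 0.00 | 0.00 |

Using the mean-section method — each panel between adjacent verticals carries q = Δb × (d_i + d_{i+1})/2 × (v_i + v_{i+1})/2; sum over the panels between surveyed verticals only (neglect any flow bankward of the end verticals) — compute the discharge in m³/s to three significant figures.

1.69 m³/s

Panel 1-2: Δb = 3.91 m, d̄ = (0.00+1.18)/2 = 0.59, v̄ = (0.00+0.43)/2 = 0.215 → q = 3.91×0.59×0.215 = 0.4960 m³/s
Panel 2-3: Δb = 2.08 m, d̄ = (1.18+0.87)/2 = 1.025, v̄ = (0.43+0.38)/2 = 0.405 → q = 2.08×1.025×0.405 = 0.8635 m³/s
Panel 3-4: Δb = 1.11 m, d̄ = (0.87+0.67)/2 = 0.77, v̄ = (0.38+0.33)/2 = 0.355 → q = 1.11×0.77×0.355 = 0.3034 m³/s
Panel 4-5: Δb = 0.51 m, d̄ = (0.67+0.00)/2 = 0.335, v̄ = (0.33+0.00)/2 = 0.165 → q = 0.51×0.335×0.165 = 0.02819 m³/s
Q = Σ q = 1.691 m³/s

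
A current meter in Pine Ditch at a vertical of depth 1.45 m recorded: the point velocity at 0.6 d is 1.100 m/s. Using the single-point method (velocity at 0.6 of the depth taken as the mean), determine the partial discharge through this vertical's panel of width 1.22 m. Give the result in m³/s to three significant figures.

v̄ = v₀.₆ = 1.100 m/s
q = v̄ × d × w = 1.100 × 1.45 × 1.22 = 1.946 m³/s

1.95 m³/s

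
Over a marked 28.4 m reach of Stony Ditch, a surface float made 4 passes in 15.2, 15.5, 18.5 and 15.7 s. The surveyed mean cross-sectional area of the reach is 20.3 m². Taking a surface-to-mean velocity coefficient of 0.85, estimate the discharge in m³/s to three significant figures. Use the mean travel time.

30.2 m³/s

t̄ = (15.2 + 15.5 + 18.5 + 15.7) / 4 = 16.225 s
v_surface = L / t̄ = 28.4 / 16.225 = 1.750 m/s
v_mean = 0.85 × 1.750 = 1.488 m/s
Q = A × v_mean = 20.3 × 1.488 = 30.20 m³/s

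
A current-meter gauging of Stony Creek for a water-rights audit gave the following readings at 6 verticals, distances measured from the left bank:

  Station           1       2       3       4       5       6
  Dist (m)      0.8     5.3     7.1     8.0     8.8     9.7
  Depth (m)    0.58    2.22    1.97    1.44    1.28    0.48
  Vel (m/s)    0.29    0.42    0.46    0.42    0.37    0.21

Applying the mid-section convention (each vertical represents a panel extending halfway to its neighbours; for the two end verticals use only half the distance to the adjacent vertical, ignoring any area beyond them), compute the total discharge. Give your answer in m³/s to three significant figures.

w_1 = (5.3 − 0.8)/2 = 2.25 m; q_1 = 0.29 × 0.58 × 2.25 = 0.3785 m³/s
w_2 = (7.1 − 0.8)/2 = 3.15 m; q_2 = 0.42 × 2.22 × 3.15 = 2.937 m³/s
w_3 = (8.0 − 5.3)/2 = 1.35 m; q_3 = 0.46 × 1.97 × 1.35 = 1.223 m³/s
w_4 = (8.8 − 7.1)/2 = 0.85 m; q_4 = 0.42 × 1.44 × 0.85 = 0.5141 m³/s
w_5 = (9.7 − 8.0)/2 = 0.85 m; q_5 = 0.37 × 1.28 × 0.85 = 0.4026 m³/s
w_6 = (9.7 − 8.8)/2 = 0.45 m; q_6 = 0.21 × 0.48 × 0.45 = 0.04536 m³/s
Q = Σ qᵢ = 5.501 m³/s

5.50 m³/s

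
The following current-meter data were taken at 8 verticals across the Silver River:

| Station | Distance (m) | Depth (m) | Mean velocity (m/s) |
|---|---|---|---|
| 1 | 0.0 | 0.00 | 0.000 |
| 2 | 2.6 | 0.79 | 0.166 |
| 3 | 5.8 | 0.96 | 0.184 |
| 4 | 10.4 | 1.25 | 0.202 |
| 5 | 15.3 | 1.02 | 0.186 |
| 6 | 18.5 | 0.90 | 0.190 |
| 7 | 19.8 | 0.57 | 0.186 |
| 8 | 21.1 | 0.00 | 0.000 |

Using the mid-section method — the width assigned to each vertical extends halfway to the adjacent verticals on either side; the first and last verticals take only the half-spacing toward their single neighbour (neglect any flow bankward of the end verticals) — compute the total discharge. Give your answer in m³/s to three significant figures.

w_2 = (5.8 − 0.0)/2 = 2.9 m; q_2 = 0.166 × 0.79 × 2.9 = 0.3803 m³/s
w_3 = (10.4 − 2.6)/2 = 3.9 m; q_3 = 0.184 × 0.96 × 3.9 = 0.6889 m³/s
w_4 = (15.3 − 5.8)/2 = 4.75 m; q_4 = 0.202 × 1.25 × 4.75 = 1.199 m³/s
w_5 = (18.5 − 10.4)/2 = 4.05 m; q_5 = 0.186 × 1.02 × 4.05 = 0.7684 m³/s
w_6 = (19.8 − 15.3)/2 = 2.25 m; q_6 = 0.190 × 0.90 × 2.25 = 0.3848 m³/s
w_7 = (21.1 − 18.5)/2 = 1.3 m; q_7 = 0.186 × 0.57 × 1.3 = 0.1378 m³/s
Stations 1, 8 contribute zero (depth or velocity is 0).
Q = Σ qᵢ = 3.560 m³/s

3.56 m³/s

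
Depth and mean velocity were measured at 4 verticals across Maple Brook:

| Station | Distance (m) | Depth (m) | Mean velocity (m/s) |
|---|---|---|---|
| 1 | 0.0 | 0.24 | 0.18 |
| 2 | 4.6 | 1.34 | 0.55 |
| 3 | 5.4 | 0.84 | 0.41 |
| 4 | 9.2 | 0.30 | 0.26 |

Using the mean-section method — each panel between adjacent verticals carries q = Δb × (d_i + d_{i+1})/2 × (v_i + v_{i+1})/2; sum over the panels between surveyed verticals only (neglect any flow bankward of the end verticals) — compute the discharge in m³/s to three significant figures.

Panel 1-2: Δb = 4.6 m, d̄ = (0.24+1.34)/2 = 0.79, v̄ = (0.18+0.55)/2 = 0.365 → q = 4.6×0.79×0.365 = 1.326 m³/s
Panel 2-3: Δb = 0.8 m, d̄ = (1.34+0.84)/2 = 1.09, v̄ = (0.55+0.41)/2 = 0.48 → q = 0.8×1.09×0.48 = 0.4186 m³/s
Panel 3-4: Δb = 3.8 m, d̄ = (0.84+0.30)/2 = 0.57, v̄ = (0.41+0.26)/2 = 0.335 → q = 3.8×0.57×0.335 = 0.7256 m³/s
Q = Σ q = 2.471 m³/s

2.47 m³/s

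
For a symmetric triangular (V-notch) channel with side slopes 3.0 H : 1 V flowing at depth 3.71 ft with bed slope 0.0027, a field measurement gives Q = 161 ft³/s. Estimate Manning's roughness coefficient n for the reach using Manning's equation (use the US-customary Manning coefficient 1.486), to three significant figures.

0.0289

A = z·y² = 3.0×3.71² = 41.29 ft²
P = 2y√(1+z²) = 2×3.71×√(1+3.0²) = 23.46 ft
R = A/P = 41.29/23.46 = 1.760 ft
n = (1.486/Q)·A·R^(2/3)·S^(1/2) = (1.486/161) × 41.29 × 1.458 × 0.05196 = 0.02887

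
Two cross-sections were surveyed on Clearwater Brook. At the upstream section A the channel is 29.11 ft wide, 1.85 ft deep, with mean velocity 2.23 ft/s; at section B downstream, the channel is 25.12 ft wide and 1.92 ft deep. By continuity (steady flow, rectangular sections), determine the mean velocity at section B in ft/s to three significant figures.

2.49 ft/s

Q = A₁V₁ = (29.11×1.85) × 2.23 = 120.1 ft³/s
A₂ = 25.12 × 1.92 = 48.23 ft²
V₂ = Q/A₂ = 120.1/48.23 = 2.490 ft/s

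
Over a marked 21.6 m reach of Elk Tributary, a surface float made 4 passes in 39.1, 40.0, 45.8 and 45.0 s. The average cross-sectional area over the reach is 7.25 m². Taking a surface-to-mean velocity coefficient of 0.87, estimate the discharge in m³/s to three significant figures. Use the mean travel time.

t̄ = (39.1 + 40.0 + 45.8 + 45.0) / 4 = 42.475 s
v_surface = L / t̄ = 21.6 / 42.475 = 0.5085 m/s
v_mean = 0.87 × 0.5085 = 0.4424 m/s
Q = A × v_mean = 7.25 × 0.4424 = 3.208 m³/s

3.21 m³/s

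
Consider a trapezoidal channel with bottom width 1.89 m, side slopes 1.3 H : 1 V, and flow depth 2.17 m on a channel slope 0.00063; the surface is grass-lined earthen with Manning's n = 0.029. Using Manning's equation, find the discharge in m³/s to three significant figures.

A = (b + z·y)·y = (1.89 + 1.3×2.17)×2.17 = 10.22 m²
P = b + 2y√(1+z²) = 1.89 + 2×2.17×√(1+1.3²) = 9.008 m
R = A/P = 10.22/9.008 = 1.135 m
Q = (1/n)·A·R^(2/3)·S^(1/2) = (1/0.029) × 10.22 × 1.135^(2/3) × 0.00063^(1/2) = 9.627 m³/s

9.63 m³/s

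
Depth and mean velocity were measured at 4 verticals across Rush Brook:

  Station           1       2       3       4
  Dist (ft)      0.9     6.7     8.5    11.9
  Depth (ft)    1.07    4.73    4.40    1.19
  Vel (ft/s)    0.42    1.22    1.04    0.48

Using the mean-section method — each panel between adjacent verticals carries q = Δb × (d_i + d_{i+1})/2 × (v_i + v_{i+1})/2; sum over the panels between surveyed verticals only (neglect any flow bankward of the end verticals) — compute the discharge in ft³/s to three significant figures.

30.3 ft³/s

Panel 1-2: Δb = 5.8 ft, d̄ = (1.07+4.73)/2 = 2.9, v̄ = (0.42+1.22)/2 = 0.82 → q = 5.8×2.9×0.82 = 13.79 ft³/s
Panel 2-3: Δb = 1.8 ft, d̄ = (4.73+4.40)/2 = 4.565, v̄ = (1.22+1.04)/2 = 1.13 → q = 1.8×4.565×1.13 = 9.285 ft³/s
Panel 3-4: Δb = 3.4 ft, d̄ = (4.40+1.19)/2 = 2.795, v̄ = (1.04+0.48)/2 = 0.76 → q = 3.4×2.795×0.76 = 7.222 ft³/s
Q = Σ q = 30.30 ft³/s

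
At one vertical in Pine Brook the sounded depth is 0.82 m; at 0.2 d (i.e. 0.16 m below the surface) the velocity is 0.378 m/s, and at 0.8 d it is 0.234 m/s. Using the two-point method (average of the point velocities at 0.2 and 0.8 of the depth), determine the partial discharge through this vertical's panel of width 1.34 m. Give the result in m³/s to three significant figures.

0.336 m³/s

v̄ = (0.378 + 0.234) / 2 = 0.3060 m/s
q = v̄ × d × w = 0.3060 × 0.82 × 1.34 = 0.3362 m³/s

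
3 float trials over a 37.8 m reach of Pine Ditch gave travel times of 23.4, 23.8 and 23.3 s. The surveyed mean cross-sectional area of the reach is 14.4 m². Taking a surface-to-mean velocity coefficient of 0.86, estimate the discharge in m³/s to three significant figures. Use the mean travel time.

19.9 m³/s

t̄ = (23.4 + 23.8 + 23.3) / 3 = 23.5 s
v_surface = L / t̄ = 37.8 / 23.5 = 1.609 m/s
v_mean = 0.86 × 1.609 = 1.383 m/s
Q = A × v_mean = 14.4 × 1.383 = 19.92 m³/s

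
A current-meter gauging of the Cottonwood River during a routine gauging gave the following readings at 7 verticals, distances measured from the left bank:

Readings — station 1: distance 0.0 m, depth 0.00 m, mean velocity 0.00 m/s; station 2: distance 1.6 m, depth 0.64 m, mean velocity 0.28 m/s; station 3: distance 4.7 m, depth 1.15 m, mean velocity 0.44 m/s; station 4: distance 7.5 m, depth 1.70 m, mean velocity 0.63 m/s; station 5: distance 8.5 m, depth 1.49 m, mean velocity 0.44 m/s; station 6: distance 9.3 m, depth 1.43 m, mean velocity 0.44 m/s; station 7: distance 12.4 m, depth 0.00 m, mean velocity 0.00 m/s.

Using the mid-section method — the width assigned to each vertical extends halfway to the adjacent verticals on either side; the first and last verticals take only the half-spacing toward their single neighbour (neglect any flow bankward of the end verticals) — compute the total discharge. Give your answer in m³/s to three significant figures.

w_2 = (4.7 − 0.0)/2 = 2.35 m; q_2 = 0.28 × 0.64 × 2.35 = 0.4211 m³/s
w_3 = (7.5 − 1.6)/2 = 2.95 m; q_3 = 0.44 × 1.15 × 2.95 = 1.493 m³/s
w_4 = (8.5 − 4.7)/2 = 1.9 m; q_4 = 0.63 × 1.70 × 1.9 = 2.035 m³/s
w_5 = (9.3 − 7.5)/2 = 0.9 m; q_5 = 0.44 × 1.49 × 0.9 = 0.5900 m³/s
w_6 = (12.4 − 8.5)/2 = 1.95 m; q_6 = 0.44 × 1.43 × 1.95 = 1.227 m³/s
Stations 1, 7 contribute zero (depth or velocity is 0).
Q = Σ qᵢ = 5.766 m³/s

5.77 m³/s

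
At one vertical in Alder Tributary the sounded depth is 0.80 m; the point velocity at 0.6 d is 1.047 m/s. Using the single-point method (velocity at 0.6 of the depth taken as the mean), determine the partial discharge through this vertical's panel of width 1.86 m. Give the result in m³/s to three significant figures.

v̄ = v₀.₆ = 1.047 m/s
q = v̄ × d × w = 1.047 × 0.80 × 1.86 = 1.558 m³/s

1.56 m³/s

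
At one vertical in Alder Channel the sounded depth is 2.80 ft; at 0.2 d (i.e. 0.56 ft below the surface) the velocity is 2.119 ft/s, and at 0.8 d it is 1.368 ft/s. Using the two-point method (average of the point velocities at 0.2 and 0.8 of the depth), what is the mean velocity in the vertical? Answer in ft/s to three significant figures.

1.74 ft/s

v̄ = (2.119 + 1.368) / 2 = 1.744 ft/s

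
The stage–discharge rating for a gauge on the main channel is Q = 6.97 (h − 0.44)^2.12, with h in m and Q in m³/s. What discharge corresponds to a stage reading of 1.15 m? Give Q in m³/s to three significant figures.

Q = 6.97 × (1.15 − 0.44)^2.12 = 6.97 × 0.71^2.12 = 3.372 m³/s

3.37 m³/s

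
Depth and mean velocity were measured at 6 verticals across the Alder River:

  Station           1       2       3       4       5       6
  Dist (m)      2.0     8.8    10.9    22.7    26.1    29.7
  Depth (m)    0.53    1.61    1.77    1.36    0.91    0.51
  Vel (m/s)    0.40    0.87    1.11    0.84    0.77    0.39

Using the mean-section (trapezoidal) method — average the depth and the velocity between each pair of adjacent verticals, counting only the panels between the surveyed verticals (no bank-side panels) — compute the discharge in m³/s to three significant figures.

30.7 m³/s

Panel 1-2: Δb = 6.8 m, d̄ = (0.53+1.61)/2 = 1.07, v̄ = (0.40+0.87)/2 = 0.635 → q = 6.8×1.07×0.635 = 4.620 m³/s
Panel 2-3: Δb = 2.1 m, d̄ = (1.61+1.77)/2 = 1.69, v̄ = (0.87+1.11)/2 = 0.99 → q = 2.1×1.69×0.99 = 3.514 m³/s
Panel 3-4: Δb = 11.8 m, d̄ = (1.77+1.36)/2 = 1.565, v̄ = (1.11+0.84)/2 = 0.975 → q = 11.8×1.565×0.975 = 18.01 m³/s
Panel 4-5: Δb = 3.4 m, d̄ = (1.36+0.91)/2 = 1.135, v̄ = (0.84+0.77)/2 = 0.805 → q = 3.4×1.135×0.805 = 3.106 m³/s
Panel 5-6: Δb = 3.6 m, d̄ = (0.91+0.51)/2 = 0.71, v̄ = (0.77+0.39)/2 = 0.58 → q = 3.6×0.71×0.58 = 1.482 m³/s
Q = Σ q = 30.73 m³/s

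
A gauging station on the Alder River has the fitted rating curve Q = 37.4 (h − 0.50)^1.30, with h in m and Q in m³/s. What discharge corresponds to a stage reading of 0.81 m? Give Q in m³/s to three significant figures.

8.16 m³/s

Q = 37.4 × (0.81 − 0.50)^1.30 = 37.4 × 0.31^1.30 = 8.159 m³/s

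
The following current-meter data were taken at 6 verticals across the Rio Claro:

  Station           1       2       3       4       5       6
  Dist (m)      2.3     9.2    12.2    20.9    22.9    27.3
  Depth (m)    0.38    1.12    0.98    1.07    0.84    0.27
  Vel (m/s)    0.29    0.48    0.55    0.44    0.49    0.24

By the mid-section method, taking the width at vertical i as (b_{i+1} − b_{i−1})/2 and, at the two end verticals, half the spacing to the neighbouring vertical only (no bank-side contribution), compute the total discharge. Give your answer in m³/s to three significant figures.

w_1 = (9.2 − 2.3)/2 = 3.45 m; q_1 = 0.29 × 0.38 × 3.45 = 0.3802 m³/s
w_2 = (12.2 − 2.3)/2 = 4.95 m; q_2 = 0.48 × 1.12 × 4.95 = 2.661 m³/s
w_3 = (20.9 − 9.2)/2 = 5.85 m; q_3 = 0.55 × 0.98 × 5.85 = 3.153 m³/s
w_4 = (22.9 − 12.2)/2 = 5.35 m; q_4 = 0.44 × 1.07 × 5.35 = 2.519 m³/s
w_5 = (27.3 − 20.9)/2 = 3.2 m; q_5 = 0.49 × 0.84 × 3.2 = 1.317 m³/s
w_6 = (27.3 − 22.9)/2 = 2.2 m; q_6 = 0.24 × 0.27 × 2.2 = 0.1426 m³/s
Q = Σ qᵢ = 10.17 m³/s

10.2 m³/s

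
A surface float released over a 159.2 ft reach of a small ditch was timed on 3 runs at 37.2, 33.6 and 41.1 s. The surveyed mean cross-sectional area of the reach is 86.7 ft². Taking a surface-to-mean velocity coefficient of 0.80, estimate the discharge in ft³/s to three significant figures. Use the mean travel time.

296 ft³/s

t̄ = (37.2 + 33.6 + 41.1) / 3 = 37.3 s
v_surface = L / t̄ = 159.2 / 37.3 = 4.268 ft/s
v_mean = 0.80 × 4.268 = 3.414 ft/s
Q = A × v_mean = 86.7 × 3.414 = 296.0 ft³/s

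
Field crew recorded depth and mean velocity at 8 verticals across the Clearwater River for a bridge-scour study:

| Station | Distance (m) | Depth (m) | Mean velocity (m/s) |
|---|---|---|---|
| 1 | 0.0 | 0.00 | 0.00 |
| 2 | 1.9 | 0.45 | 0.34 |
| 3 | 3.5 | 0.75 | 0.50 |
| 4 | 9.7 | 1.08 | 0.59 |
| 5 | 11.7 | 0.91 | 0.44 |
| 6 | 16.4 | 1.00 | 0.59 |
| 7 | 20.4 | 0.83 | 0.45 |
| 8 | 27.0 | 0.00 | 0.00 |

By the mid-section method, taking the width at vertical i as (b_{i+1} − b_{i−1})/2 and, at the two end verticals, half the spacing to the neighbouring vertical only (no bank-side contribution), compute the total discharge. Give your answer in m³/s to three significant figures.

10.2 m³/s

w_2 = (3.5 − 0.0)/2 = 1.75 m; q_2 = 0.34 × 0.45 × 1.75 = 0.2678 m³/s
w_3 = (9.7 − 1.9)/2 = 3.9 m; q_3 = 0.50 × 0.75 × 3.9 = 1.463 m³/s
w_4 = (11.7 − 3.5)/2 = 4.1 m; q_4 = 0.59 × 1.08 × 4.1 = 2.613 m³/s
w_5 = (16.4 − 9.7)/2 = 3.35 m; q_5 = 0.44 × 0.91 × 3.35 = 1.341 m³/s
w_6 = (20.4 − 11.7)/2 = 4.35 m; q_6 = 0.59 × 1.00 × 4.35 = 2.567 m³/s
w_7 = (27.0 − 16.4)/2 = 5.3 m; q_7 = 0.45 × 0.83 × 5.3 = 1.980 m³/s
Stations 1, 8 contribute zero (depth or velocity is 0).
Q = Σ qᵢ = 10.23 m³/s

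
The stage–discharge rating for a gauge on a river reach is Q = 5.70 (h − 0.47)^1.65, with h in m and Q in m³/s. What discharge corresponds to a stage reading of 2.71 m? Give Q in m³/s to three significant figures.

Q = 5.70 × (2.71 − 0.47)^1.65 = 5.70 × 2.24^1.65 = 21.57 m³/s

21.6 m³/s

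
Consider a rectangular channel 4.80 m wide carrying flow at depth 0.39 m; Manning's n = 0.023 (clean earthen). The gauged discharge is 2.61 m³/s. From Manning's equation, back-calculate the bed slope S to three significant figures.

0.00441

A = b·y = 4.80 × 0.39 = 1.872 m²
P = b + 2y = 4.80 + 2×0.39 = 5.580 m
R = A/P = 1.872/5.580 = 0.3355 m
S = (Q·n / (1·A·R^(2/3)))² = (2.61×0.023 / (1×1.872×0.4828))² = 0.004411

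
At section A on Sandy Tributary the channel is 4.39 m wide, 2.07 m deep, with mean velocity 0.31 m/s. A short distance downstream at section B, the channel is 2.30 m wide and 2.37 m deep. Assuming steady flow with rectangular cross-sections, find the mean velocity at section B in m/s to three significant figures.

0.517 m/s

Q = A₁V₁ = (4.39×2.07) × 0.31 = 2.817 m³/s
A₂ = 2.30 × 2.37 = 5.451 m²
V₂ = Q/A₂ = 2.817/5.451 = 0.5168 m/s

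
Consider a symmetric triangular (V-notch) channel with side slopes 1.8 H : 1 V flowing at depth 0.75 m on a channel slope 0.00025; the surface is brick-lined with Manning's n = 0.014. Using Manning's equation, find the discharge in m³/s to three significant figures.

A = z·y² = 1.8×0.75² = 1.013 m²
P = 2y√(1+z²) = 2×0.75×√(1+1.8²) = 3.089 m
R = A/P = 1.013/3.089 = 0.3278 m
Q = (1/n)·A·R^(2/3)·S^(1/2) = (1/0.014) × 1.013 × 0.3278^(2/3) × 0.00025^(1/2) = 0.5436 m³/s

0.544 m³/s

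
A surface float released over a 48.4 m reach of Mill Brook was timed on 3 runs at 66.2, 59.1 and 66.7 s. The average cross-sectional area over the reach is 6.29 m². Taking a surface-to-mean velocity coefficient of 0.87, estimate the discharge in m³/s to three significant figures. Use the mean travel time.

t̄ = (66.2 + 59.1 + 66.7) / 3 = 64 s
v_surface = L / t̄ = 48.4 / 64 = 0.7563 m/s
v_mean = 0.87 × 0.7563 = 0.6579 m/s
Q = A × v_mean = 6.29 × 0.6579 = 4.138 m³/s

4.14 m³/s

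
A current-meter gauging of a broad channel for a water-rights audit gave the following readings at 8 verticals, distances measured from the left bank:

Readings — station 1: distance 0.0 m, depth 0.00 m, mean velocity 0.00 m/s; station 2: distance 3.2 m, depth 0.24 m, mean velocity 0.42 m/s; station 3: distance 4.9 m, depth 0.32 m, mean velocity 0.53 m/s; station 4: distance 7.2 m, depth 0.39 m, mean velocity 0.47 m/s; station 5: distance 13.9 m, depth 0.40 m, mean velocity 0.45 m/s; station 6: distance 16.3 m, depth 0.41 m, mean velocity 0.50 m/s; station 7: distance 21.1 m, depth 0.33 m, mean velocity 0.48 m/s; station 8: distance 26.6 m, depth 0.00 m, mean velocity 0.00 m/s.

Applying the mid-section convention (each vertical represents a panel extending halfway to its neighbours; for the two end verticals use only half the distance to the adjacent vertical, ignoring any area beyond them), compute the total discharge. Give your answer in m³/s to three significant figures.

3.78 m³/s

w_2 = (4.9 − 0.0)/2 = 2.45 m; q_2 = 0.42 × 0.24 × 2.45 = 0.2470 m³/s
w_3 = (7.2 − 3.2)/2 = 2 m; q_3 = 0.53 × 0.32 × 2 = 0.3392 m³/s
w_4 = (13.9 − 4.9)/2 = 4.5 m; q_4 = 0.47 × 0.39 × 4.5 = 0.8249 m³/s
w_5 = (16.3 − 7.2)/2 = 4.55 m; q_5 = 0.45 × 0.40 × 4.55 = 0.8190 m³/s
w_6 = (21.1 − 13.9)/2 = 3.6 m; q_6 = 0.50 × 0.41 × 3.6 = 0.7380 m³/s
w_7 = (26.6 − 16.3)/2 = 5.15 m; q_7 = 0.48 × 0.33 × 5.15 = 0.8158 m³/s
Stations 1, 8 contribute zero (depth or velocity is 0).
Q = Σ qᵢ = 3.784 m³/s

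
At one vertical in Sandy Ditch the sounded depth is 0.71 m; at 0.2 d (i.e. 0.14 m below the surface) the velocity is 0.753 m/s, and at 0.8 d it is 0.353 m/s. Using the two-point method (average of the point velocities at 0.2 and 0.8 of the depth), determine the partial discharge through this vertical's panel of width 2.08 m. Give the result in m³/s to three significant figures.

0.817 m³/s

v̄ = (0.753 + 0.353) / 2 = 0.5530 m/s
q = v̄ × d × w = 0.5530 × 0.71 × 2.08 = 0.8167 m³/s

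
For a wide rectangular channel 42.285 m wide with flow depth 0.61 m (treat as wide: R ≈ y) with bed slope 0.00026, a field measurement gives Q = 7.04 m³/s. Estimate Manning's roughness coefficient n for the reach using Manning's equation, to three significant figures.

A = b·y = 42.285 × 0.61 = 25.79 m²
Wide channel: R ≈ y = 0.61 m
n = (1/Q)·A·R^(2/3)·S^(1/2) = (1/7.04) × 25.79 × 0.7193 × 0.01612 = 0.04249

0.0425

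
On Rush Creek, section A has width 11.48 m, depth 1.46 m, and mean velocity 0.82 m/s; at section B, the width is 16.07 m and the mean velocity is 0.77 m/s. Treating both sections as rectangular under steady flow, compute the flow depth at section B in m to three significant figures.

Q = A₁V₁ = (11.48×1.46) × 0.82 = 13.74 m³/s
d₂ = Q/(b₂ V₂) = 13.74/(16.07×0.77) = 1.111 m

1.11 m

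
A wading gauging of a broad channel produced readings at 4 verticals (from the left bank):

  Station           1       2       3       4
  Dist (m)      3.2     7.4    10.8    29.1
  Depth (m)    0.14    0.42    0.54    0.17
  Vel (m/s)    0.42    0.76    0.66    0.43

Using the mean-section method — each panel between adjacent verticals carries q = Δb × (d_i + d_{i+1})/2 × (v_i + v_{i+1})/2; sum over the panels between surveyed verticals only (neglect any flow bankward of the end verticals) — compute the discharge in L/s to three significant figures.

Panel 1-2: Δb = 4.2 m, d̄ = (0.14+0.42)/2 = 0.28, v̄ = (0.42+0.76)/2 = 0.59 → q = 4.2×0.28×0.59 = 0.6938 m³/s
Panel 2-3: Δb = 3.4 m, d̄ = (0.42+0.54)/2 = 0.48, v̄ = (0.76+0.66)/2 = 0.71 → q = 3.4×0.48×0.71 = 1.159 m³/s
Panel 3-4: Δb = 18.3 m, d̄ = (0.54+0.17)/2 = 0.355, v̄ = (0.66+0.43)/2 = 0.545 → q = 18.3×0.355×0.545 = 3.541 m³/s
Q = Σ q = 5.393 m³/s
= 5.393 × 1000 = 5393 L/s

5390 L/s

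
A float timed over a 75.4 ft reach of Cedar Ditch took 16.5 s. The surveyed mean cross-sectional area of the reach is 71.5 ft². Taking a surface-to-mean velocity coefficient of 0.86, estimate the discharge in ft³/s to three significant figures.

v_surface = L / t̄ = 75.4 / 16.5 = 4.570 ft/s
v_mean = 0.86 × 4.570 = 3.930 ft/s
Q = A × v_mean = 71.5 × 3.930 = 281.0 ft³/s

281 ft³/s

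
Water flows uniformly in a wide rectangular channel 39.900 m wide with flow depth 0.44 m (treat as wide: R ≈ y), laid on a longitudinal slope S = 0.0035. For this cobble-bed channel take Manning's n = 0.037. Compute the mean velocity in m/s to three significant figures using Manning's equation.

0.925 m/s

A = b·y = 39.900 × 0.44 = 17.56 m²
Wide channel: R ≈ y = 0.44 m
Q = (1/n)·A·R^(2/3)·S^(1/2) = (1/0.037) × 17.56 × 0.4400^(2/3) × 0.0035^(1/2) = 16.24 m³/s
V = Q/A = 16.24/17.56 = 0.9250 m/s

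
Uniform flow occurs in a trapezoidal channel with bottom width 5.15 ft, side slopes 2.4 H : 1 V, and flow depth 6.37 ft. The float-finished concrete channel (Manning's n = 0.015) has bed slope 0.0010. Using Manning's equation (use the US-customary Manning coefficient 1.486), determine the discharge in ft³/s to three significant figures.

922 ft³/s

A = (b + z·y)·y = (5.15 + 2.4×6.37)×6.37 = 130.2 ft²
P = b + 2y√(1+z²) = 5.15 + 2×6.37×√(1+2.4²) = 38.27 ft
R = A/P = 130.2/38.27 = 3.402 ft
Q = (1.486/n)·A·R^(2/3)·S^(1/2) = (1.486/0.015) × 130.2 × 3.402^(2/3) × 0.0010^(1/2) = 922.5 ft³/s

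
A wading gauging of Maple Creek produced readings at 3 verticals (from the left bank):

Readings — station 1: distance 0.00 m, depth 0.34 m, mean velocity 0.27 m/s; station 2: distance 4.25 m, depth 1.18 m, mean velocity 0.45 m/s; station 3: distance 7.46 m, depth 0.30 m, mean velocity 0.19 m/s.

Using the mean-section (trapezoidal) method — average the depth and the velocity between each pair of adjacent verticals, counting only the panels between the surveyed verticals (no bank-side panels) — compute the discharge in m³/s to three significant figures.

Panel 1-2: Δb = 4.25 m, d̄ = (0.34+1.18)/2 = 0.76, v̄ = (0.27+0.45)/2 = 0.36 → q = 4.25×0.76×0.36 = 1.163 m³/s
Panel 2-3: Δb = 3.21 m, d̄ = (1.18+0.30)/2 = 0.74, v̄ = (0.45+0.19)/2 = 0.32 → q = 3.21×0.74×0.32 = 0.7601 m³/s
Q = Σ q = 1.923 m³/s

1.92 m³/s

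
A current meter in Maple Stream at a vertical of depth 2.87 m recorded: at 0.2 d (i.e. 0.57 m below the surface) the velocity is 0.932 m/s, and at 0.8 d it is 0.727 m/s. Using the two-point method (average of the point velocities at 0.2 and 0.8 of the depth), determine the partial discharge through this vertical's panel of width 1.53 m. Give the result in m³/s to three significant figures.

3.64 m³/s

v̄ = (0.932 + 0.727) / 2 = 0.8295 m/s
q = v̄ × d × w = 0.8295 × 2.87 × 1.53 = 3.642 m³/s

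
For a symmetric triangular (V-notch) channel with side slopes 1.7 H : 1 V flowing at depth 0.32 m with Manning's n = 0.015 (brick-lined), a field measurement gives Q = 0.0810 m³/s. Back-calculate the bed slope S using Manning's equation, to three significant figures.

A = z·y² = 1.7×0.32² = 0.1741 m²
P = 2y√(1+z²) = 2×0.32×√(1+1.7²) = 1.262 m
R = A/P = 0.1741/1.262 = 0.1379 m
S = (Q·n / (1·A·R^(2/3)))² = (0.0810×0.015 / (1×0.1741×0.2669))² = 0.0006837

0.000684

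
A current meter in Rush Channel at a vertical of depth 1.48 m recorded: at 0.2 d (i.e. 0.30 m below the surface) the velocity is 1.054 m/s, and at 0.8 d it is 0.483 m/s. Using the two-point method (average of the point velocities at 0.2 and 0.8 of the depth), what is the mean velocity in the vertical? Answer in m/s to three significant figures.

v̄ = (1.054 + 0.483) / 2 = 0.7685 m/s

0.769 m/s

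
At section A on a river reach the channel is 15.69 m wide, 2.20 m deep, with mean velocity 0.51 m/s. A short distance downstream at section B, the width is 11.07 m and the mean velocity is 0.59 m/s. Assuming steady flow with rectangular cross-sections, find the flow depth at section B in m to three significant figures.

2.70 m

Q = A₁V₁ = (15.69×2.20) × 0.51 = 17.60 m³/s
d₂ = Q/(b₂ V₂) = 17.60/(11.07×0.59) = 2.695 m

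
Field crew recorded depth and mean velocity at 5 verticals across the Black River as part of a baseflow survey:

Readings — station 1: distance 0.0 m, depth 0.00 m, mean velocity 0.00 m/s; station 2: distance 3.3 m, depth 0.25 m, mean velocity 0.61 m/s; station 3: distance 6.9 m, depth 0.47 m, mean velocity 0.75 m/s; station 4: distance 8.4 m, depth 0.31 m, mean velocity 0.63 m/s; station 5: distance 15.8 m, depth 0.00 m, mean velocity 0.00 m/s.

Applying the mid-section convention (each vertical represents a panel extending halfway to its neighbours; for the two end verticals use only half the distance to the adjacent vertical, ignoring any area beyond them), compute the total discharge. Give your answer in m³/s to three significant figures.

2.29 m³/s

w_2 = (6.9 − 0.0)/2 = 3.45 m; q_2 = 0.61 × 0.25 × 3.45 = 0.5261 m³/s
w_3 = (8.4 − 3.3)/2 = 2.55 m; q_3 = 0.75 × 0.47 × 2.55 = 0.8989 m³/s
w_4 = (15.8 − 6.9)/2 = 4.45 m; q_4 = 0.63 × 0.31 × 4.45 = 0.8691 m³/s
Stations 1, 5 contribute zero (depth or velocity is 0).
Q = Σ qᵢ = 2.294 m³/s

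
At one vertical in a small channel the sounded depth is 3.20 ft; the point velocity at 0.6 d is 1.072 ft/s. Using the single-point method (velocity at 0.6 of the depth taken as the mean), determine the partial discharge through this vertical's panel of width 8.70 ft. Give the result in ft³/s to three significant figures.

29.8 ft³/s

v̄ = v₀.₆ = 1.072 ft/s
q = v̄ × d × w = 1.072 × 3.20 × 8.70 = 29.84 ft³/s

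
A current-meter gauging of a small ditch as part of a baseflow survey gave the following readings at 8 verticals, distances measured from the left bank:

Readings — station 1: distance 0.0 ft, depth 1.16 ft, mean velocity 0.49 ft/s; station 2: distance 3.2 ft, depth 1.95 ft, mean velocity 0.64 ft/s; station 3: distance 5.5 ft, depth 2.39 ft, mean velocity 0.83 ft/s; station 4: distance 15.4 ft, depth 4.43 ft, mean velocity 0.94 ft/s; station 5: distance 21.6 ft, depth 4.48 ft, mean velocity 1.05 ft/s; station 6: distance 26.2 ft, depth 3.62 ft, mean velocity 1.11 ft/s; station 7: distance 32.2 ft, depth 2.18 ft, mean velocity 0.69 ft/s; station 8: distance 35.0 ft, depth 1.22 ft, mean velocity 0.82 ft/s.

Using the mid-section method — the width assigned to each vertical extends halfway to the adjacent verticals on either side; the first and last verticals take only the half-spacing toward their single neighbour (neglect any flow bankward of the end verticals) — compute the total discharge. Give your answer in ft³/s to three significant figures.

105 ft³/s

w_1 = (3.2 − 0.0)/2 = 1.6 ft; q_1 = 0.49 × 1.16 × 1.6 = 0.9094 ft³/s
w_2 = (5.5 − 0.0)/2 = 2.75 ft; q_2 = 0.64 × 1.95 × 2.75 = 3.432 ft³/s
w_3 = (15.4 − 3.2)/2 = 6.1 ft; q_3 = 0.83 × 2.39 × 6.1 = 12.10 ft³/s
w_4 = (21.6 − 5.5)/2 = 8.05 ft; q_4 = 0.94 × 4.43 × 8.05 = 33.52 ft³/s
w_5 = (26.2 − 15.4)/2 = 5.4 ft; q_5 = 1.05 × 4.48 × 5.4 = 25.40 ft³/s
w_6 = (32.2 − 21.6)/2 = 5.3 ft; q_6 = 1.11 × 3.62 × 5.3 = 21.30 ft³/s
w_7 = (35.0 − 26.2)/2 = 4.4 ft; q_7 = 0.69 × 2.18 × 4.4 = 6.618 ft³/s
w_8 = (35.0 − 32.2)/2 = 1.4 ft; q_8 = 0.82 × 1.22 × 1.4 = 1.401 ft³/s
Q = Σ qᵢ = 104.7 ft³/s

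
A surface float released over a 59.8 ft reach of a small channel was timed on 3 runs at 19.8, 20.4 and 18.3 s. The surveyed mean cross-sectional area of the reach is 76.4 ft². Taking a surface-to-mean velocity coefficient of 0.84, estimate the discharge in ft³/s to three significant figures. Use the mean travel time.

t̄ = (19.8 + 20.4 + 18.3) / 3 = 19.5 s
v_surface = L / t̄ = 59.8 / 19.5 = 3.067 ft/s
v_mean = 0.84 × 3.067 = 2.576 ft/s
Q = A × v_mean = 76.4 × 2.576 = 196.8 ft³/s

197 ft³/s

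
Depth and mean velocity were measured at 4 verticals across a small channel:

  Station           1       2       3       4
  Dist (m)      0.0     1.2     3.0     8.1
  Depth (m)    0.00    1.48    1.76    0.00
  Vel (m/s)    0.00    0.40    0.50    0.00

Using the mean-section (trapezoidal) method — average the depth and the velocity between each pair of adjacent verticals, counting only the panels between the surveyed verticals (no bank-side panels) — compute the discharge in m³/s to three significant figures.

Panel 1-2: Δb = 1.2 m, d̄ = (0.00+1.48)/2 = 0.74, v̄ = (0.00+0.40)/2 = 0.2 → q = 1.2×0.74×0.2 = 0.1776 m³/s
Panel 2-3: Δb = 1.8 m, d̄ = (1.48+1.76)/2 = 1.62, v̄ = (0.40+0.50)/2 = 0.45 → q = 1.8×1.62×0.45 = 1.312 m³/s
Panel 3-4: Δb = 5.1 m, d̄ = (1.76+0.00)/2 = 0.88, v̄ = (0.50+0.00)/2 = 0.25 → q = 5.1×0.88×0.25 = 1.122 m³/s
Q = Σ q = 2.612 m³/s

2.61 m³/s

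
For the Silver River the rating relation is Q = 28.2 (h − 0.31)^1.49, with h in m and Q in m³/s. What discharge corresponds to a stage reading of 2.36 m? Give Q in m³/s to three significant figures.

Q = 28.2 × (2.36 − 0.31)^1.49 = 28.2 × 2.05^1.49 = 82.18 m³/s

82.2 m³/s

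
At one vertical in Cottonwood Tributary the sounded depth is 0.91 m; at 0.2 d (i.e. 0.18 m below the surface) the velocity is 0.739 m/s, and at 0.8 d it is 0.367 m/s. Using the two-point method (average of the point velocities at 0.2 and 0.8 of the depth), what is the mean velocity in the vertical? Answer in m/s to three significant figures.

v̄ = (0.739 + 0.367) / 2 = 0.5530 m/s

0.553 m/s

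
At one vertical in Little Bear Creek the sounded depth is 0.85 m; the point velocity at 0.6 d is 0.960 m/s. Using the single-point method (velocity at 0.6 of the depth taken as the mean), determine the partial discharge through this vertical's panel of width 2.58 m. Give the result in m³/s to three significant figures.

2.11 m³/s

v̄ = v₀.₆ = 0.960 m/s
q = v̄ × d × w = 0.9600 × 0.85 × 2.58 = 2.105 m³/s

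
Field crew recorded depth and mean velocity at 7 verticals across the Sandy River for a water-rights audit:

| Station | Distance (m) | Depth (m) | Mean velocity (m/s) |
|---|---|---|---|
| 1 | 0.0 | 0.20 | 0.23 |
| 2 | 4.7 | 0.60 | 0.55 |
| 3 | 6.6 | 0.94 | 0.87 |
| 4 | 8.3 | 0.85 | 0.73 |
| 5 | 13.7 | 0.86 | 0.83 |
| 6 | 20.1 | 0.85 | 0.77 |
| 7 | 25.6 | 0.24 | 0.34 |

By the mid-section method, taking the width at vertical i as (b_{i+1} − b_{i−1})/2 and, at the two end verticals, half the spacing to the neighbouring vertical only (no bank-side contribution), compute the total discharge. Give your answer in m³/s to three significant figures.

w_1 = (4.7 − 0.0)/2 = 2.35 m; q_1 = 0.23 × 0.20 × 2.35 = 0.1081 m³/s
w_2 = (6.6 − 0.0)/2 = 3.3 m; q_2 = 0.55 × 0.60 × 3.3 = 1.089 m³/s
w_3 = (8.3 − 4.7)/2 = 1.8 m; q_3 = 0.87 × 0.94 × 1.8 = 1.472 m³/s
w_4 = (13.7 − 6.6)/2 = 3.55 m; q_4 = 0.73 × 0.85 × 3.55 = 2.203 m³/s
w_5 = (20.1 − 8.3)/2 = 5.9 m; q_5 = 0.83 × 0.86 × 5.9 = 4.211 m³/s
w_6 = (25.6 − 13.7)/2 = 5.95 m; q_6 = 0.77 × 0.85 × 5.95 = 3.894 m³/s
w_7 = (25.6 − 20.1)/2 = 2.75 m; q_7 = 0.34 × 0.24 × 2.75 = 0.2244 m³/s
Q = Σ qᵢ = 13.20 m³/s

13.2 m³/s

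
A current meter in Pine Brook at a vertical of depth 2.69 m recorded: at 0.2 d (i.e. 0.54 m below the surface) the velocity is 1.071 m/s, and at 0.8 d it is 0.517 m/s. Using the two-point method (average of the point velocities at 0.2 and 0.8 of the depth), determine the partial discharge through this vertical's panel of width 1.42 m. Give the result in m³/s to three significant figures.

3.03 m³/s

v̄ = (1.071 + 0.517) / 2 = 0.7940 m/s
q = v̄ × d × w = 0.7940 × 2.69 × 1.42 = 3.033 m³/s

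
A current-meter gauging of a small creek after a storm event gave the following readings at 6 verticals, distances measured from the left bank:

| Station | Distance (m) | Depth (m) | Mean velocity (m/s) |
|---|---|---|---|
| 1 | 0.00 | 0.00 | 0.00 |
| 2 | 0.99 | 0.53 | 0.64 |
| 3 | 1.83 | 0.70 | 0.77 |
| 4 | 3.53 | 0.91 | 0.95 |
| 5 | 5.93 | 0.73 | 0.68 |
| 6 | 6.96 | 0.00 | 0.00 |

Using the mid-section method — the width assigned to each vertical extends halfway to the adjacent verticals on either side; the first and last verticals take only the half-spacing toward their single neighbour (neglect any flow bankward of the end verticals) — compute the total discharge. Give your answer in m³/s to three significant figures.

w_2 = (1.83 − 0.00)/2 = 0.915 m; q_2 = 0.64 × 0.53 × 0.915 = 0.3104 m³/s
w_3 = (3.53 − 0.99)/2 = 1.27 m; q_3 = 0.77 × 0.70 × 1.27 = 0.6845 m³/s
w_4 = (5.93 − 1.83)/2 = 2.05 m; q_4 = 0.95 × 0.91 × 2.05 = 1.772 m³/s
w_5 = (6.96 − 3.53)/2 = 1.715 m; q_5 = 0.68 × 0.73 × 1.715 = 0.8513 m³/s
Stations 1, 6 contribute zero (depth or velocity is 0).
Q = Σ qᵢ = 3.618 m³/s

3.62 m³/s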